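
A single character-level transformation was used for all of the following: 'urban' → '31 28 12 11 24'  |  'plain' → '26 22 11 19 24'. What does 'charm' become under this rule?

u is letter #21 and maps to 31: an offset of 10. Letters become their 1-based position plus 10 (so a→11, b→12, …).
On charm: c=3→13, h=8→18, a=1→11, r=18→28, m=13→23.

13 18 11 28 23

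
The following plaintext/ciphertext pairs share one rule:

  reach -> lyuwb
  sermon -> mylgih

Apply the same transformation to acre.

uwly

Compare letters: r→l is +20, e→y is +20, a→u is +20 — a constant shift. This is a Caesar cipher with shift 20.
On acre: a+20=u, c+20=w, r+20=l, e+20=y.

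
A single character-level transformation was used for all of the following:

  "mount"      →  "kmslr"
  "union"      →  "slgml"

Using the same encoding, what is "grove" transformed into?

epmtc

It's a constant shift of +24 (ROT24).
Applying it to grove: g+24=e, r+24=p, o+24=m, v+24=t, e+24=c.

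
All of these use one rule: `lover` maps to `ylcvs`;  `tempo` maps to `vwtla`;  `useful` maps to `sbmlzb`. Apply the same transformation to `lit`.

aps

Two steps: reverse the string, then apply a Caesar shift of +7.
On lit: reverse → til; then shift: t+7=a, i+7=p, l+7=s.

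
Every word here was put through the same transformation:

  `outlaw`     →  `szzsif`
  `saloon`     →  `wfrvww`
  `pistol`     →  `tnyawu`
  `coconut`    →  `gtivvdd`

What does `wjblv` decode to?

Each letter shifts forward by (position + 4), i.e. 4, 5, 6, … — the shift grows by one for each successive letter.
Reversing it on wjblv: w−4=s, j−5=e, b−6=v, l−7=e, v−8=n.

seven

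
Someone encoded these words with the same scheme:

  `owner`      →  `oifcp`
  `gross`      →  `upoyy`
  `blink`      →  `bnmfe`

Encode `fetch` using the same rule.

o(14)→o(14) and w(22)→i(8) fit y≡9x+18 (mod 26); the inverse of 9 mod 26 is 3. Each letter's alphabet position (a=0..z=25) is mapped through 9·x+18 mod 26 — an affine cipher.
Applying it to fetch: f(5)→9·5+18≡11=l; e(4)→9·4+18≡2=c; t(19)→9·19+18≡7=h; c(2)→9·2+18≡10=k; h(7)→9·7+18≡3=d (all mod 26).

lchkd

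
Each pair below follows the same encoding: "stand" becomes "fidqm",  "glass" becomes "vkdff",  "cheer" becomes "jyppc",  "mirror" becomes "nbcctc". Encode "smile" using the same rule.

s(18)→f(5) and t(19)→i(8) fit y≡3x+3 (mod 26); the inverse of 3 mod 26 is 9. This is an affine cipher: with a=0,…,z=25, each position x becomes (3x+3) mod 26.
On smile: s(18)→3·18+3≡5=f; m(12)→3·12+3≡13=n; i(8)→3·8+3≡1=b; l(11)→3·11+3≡10=k; e(4)→3·4+3≡15=p (all mod 26).

fnbkp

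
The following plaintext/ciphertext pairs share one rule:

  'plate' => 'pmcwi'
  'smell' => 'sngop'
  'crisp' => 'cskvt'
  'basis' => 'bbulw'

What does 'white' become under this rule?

wikwi

In plate: p→p is +0, l→m is +1, a→c is +2, t→w is +3 — the shift increases by 1 each position. The shift increases by 1 at each position, starting from +0: 0, 1, 2, ….
On white: w+0=w, h+1=i, i+2=k, t+3=w, e+4=i.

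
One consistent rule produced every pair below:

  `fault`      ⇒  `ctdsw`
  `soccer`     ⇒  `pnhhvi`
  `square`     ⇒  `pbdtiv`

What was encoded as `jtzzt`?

Treating letters as 0–25, the rule is x ↦ 7x + 19 (mod 26).
Reversing it on jtzzt: j(9)→15·(9−19)≡6=g; t(19)→15·(19−19)≡0=a; z(25)→15·(25−19)≡12=m; z(25)→15·(25−19)≡12=m; t(19)→15·(19−19)≡0=a (all mod 26).

gamma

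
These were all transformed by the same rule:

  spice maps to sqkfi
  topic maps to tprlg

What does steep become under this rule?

sught

In spice: s→s is +0, p→q is +1, i→k is +2, c→f is +3 — the shift increases by 1 each position. Letter i (0-indexed) is shifted by i+0, so successive shifts are 0, 1, 2, ….
For steep: s+0=s, t+1=u, e+2=g, e+3=h, p+4=t.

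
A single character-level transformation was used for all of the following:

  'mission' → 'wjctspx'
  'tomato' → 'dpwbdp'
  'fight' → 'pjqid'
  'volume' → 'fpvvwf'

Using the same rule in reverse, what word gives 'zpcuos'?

It's a Vigenère-style cipher with numeric key [10,1]: position i shifts by key[i mod 2].
Decoding zpcuos: z−10=p, p−1=o, c−10=s, u−1=t, o−10=e, s−1=r.

poster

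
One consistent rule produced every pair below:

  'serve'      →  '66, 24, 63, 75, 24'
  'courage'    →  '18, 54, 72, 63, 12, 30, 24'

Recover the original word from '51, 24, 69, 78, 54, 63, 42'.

network

s(#19)→66 and e(#5)→24: differences scale by 3, so n = 3·pos + 9. Each letter becomes 3×(its alphabet position, a=1..z=26) + 9.
Reversing it on 51, 24, 69, 78, 54, 63, 42: 51→(51−9)÷3=14=n, 24→(24−9)÷3=5=e, 69→(69−9)÷3=20=t, 78→(78−9)÷3=23=w, 54→(54−9)÷3=15=o, 63→(63−9)÷3=18=r, 42→(42−9)÷3=11=k.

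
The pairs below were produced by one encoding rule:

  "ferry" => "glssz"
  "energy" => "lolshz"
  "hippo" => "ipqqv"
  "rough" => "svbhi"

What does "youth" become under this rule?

zvbui

Two shifts are in play — +7 for a/e/i/o/u, +1 for every other letter.
On youth: y(cons)+1=z, o(vowel)+7=v, u(vowel)+7=b, t(cons)+1=u, h(cons)+1=i.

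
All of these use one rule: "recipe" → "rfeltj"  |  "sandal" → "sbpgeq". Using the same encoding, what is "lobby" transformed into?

lpdec

The shift increases by 1 at each position, starting from +0: 0, 1, 2, ….
Applying it to lobby: l+0=l, o+1=p, b+2=d, b+3=e, y+4=c.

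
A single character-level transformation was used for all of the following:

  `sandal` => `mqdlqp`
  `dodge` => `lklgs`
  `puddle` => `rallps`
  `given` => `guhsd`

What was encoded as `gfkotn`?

growth

s(18)→m(12) and a(0)→q(16) fit y≡7x+16 (mod 26); the inverse of 7 mod 26 is 15. Treating letters as 0–25, the rule is x ↦ 7x + 16 (mod 26).
Decoding gfkotn: g(6)→15·(6−16)≡6=g; f(5)→15·(5−16)≡17=r; k(10)→15·(10−16)≡14=o; o(14)→15·(14−16)≡22=w; t(19)→15·(19−16)≡19=t; n(13)→15·(13−16)≡7=h (all mod 26).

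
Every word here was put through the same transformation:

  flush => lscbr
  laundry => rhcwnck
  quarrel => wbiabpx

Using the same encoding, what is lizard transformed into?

rphjbo

Each letter shifts forward by (position + 6), i.e. 6, 7, 8, … — the shift grows by one for each successive letter.
For lizard: l+6=r, i+7=p, z+8=h, a+9=j, r+10=b, d+11=o.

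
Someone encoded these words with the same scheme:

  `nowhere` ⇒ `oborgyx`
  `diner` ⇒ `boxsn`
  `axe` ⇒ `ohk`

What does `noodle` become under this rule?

ovnyyx

The output letters match the input read backwards, each shifted +10: nowhere reversed is erehwon. Two steps: reverse the string, then apply a Caesar shift of +10.
On noodle: reverse → eldoon; then shift: e+10=o, l+10=v, d+10=n, o+10=y, o+10=y, n+10=x.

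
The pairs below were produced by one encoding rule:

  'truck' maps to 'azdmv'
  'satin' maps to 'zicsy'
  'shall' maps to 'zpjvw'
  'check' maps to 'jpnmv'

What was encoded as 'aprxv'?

In truck: t→a is +7, r→z is +8, u→d is +9, c→m is +10 — the shift increases by 1 each position. Letter i (0-indexed) is shifted by i+7, so successive shifts are 7, 8, 9, ….
Decoding aprxv: a−7=t, p−8=h, r−9=i, x−10=n, v−11=k.

think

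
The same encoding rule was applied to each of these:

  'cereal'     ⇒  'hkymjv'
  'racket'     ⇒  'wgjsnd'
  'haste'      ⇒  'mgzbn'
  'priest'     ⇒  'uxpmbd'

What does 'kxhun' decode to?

frame

In cereal: c→h is +5, e→k is +6, r→y is +7, e→m is +8 — the shift increases by 1 each position. Each letter shifts forward by (position + 5), i.e. 5, 6, 7, … — the shift grows by one for each successive letter.
Undoing it on kxhun: k−5=f, x−6=r, h−7=a, u−8=m, n−9=e.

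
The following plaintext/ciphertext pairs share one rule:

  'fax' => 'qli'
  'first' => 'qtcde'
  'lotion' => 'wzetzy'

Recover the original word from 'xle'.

Compare letters: f→q is +11, a→l is +11, x→i is +11 — a constant shift. This is a Caesar cipher with shift 11.
Undoing it on xle: x−11=m, l−11=a, e−11=t.

mat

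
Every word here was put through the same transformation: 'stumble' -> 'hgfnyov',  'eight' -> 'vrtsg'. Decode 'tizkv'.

grape

Each pair mirrors across the alphabet (s↔h, t↔g, u↔f): positions sum to 25. Each letter is replaced by its mirror in the alphabet: a↔z, b↔y, c↔x, and so on (the Atbash cipher).
Reversing it on tizkv: t↔g, i↔r, z↔a, k↔p, v↔e.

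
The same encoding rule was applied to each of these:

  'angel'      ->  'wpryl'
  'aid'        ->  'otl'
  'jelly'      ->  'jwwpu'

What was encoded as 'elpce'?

The output letters match the input read backwards, each shifted +11: angel reversed is legna. The word is reversed, then every letter is shifted forward by 11.
Decoding elpce: shift back: e−11=t, l−11=a, p−11=e, c−11=r, e−11=t → taert; then reverse → treat.

treat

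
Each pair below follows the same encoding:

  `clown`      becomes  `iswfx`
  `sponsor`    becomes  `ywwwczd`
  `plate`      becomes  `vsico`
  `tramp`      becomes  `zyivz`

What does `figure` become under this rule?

lpodbp

Each letter shifts forward by (position + 6), i.e. 6, 7, 8, … — the shift grows by one for each successive letter.
Applying it to figure: f+6=l, i+7=p, g+8=o, u+9=d, r+10=b, e+11=p.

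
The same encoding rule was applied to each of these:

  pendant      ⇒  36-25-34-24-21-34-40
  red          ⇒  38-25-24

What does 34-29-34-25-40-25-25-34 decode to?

p is letter #16 and maps to 36: an offset of 20. The number is (letter's place in the alphabet, a=1) + 20.
Reversing it on 34-29-34-25-40-25-25-34: 34→(34−20)÷1=14=n, 29→(29−20)÷1=9=i, 34→(34−20)÷1=14=n, 25→(25−20)÷1=5=e, 40→(40−20)÷1=20=t, 25→(25−20)÷1=5=e, 25→(25−20)÷1=5=e, 34→(34−20)÷1=14=n.

nineteen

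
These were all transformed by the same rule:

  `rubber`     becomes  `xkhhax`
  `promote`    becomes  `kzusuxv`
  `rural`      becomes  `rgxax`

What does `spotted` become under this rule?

The output letters match the input read backwards, each shifted +6: rubber reversed is rebbur. Read the word backwards and shift each letter +6.
Applying it to spotted: reverse → dettops; then shift: d+6=j, e+6=k, t+6=z, t+6=z, o+6=u, p+6=v, s+6=y.

jkzzuvy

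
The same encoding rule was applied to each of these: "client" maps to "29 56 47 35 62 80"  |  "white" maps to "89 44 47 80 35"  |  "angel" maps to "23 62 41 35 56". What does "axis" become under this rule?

Each letter becomes 3×(its alphabet position, a=1..z=26) + 20.
Applying it to axis: a=1→23, x=24→92, i=9→47, s=19→77.

23 92 47 77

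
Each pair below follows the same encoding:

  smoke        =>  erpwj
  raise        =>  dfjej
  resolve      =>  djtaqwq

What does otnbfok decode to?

company

Shifts by position in smoke: pos 0: s→e (+12), pos 1: m→r (+5), pos 2: o→p (+1), pos 3: k→w (+12), pos 4: e→j (+5) — repeating every 3. The shifts repeat in a cycle of length 3: positions 0,1,… shift by +12, +5, +1, then the pattern repeats.
Undoing it on otnbfok: o−12=c, t−5=o, n−1=m, b−12=p, f−5=a, o−1=n, k−12=y.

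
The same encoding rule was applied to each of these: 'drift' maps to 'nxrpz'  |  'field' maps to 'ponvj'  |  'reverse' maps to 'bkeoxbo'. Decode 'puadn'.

Shifts by position in drift: pos 0: d→n (+10), pos 1: r→x (+6), pos 2: i→r (+9), pos 3: f→p (+10), pos 4: t→z (+6) — repeating every 3. The shifts repeat in a cycle of length 3: positions 0,1,… shift by +10, +6, +9, then the pattern repeats.
Undoing it on puadn: p−10=f, u−6=o, a−9=r, d−10=t, n−6=h.

forth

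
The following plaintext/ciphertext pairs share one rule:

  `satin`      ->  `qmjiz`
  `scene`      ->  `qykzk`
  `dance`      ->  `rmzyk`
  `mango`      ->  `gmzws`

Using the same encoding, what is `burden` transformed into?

Each letter's alphabet position (a=0..z=25) is mapped through 19·x+12 mod 26 — an affine cipher.
Applying it to burden: b(1)→19·1+12≡5=f; u(20)→19·20+12≡2=c; r(17)→19·17+12≡23=x; d(3)→19·3+12≡17=r; e(4)→19·4+12≡10=k; n(13)→19·13+12≡25=z (all mod 26).

fcxrkz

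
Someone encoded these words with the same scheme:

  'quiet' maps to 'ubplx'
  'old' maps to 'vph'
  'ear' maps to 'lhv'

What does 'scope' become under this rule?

wgvtl

Vowels shift forward by 7 and consonants shift forward by 4.
On scope: s(cons)+4=w, c(cons)+4=g, o(vowel)+7=v, p(cons)+4=t, e(vowel)+7=l.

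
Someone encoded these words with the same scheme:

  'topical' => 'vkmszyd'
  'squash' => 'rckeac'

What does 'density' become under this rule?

The output letters match the input read backwards, each shifted +10: topical reversed is lacipot. The word is reversed, then every letter is shifted forward by 10.
For density: reverse → ytisned; then shift: y+10=i, t+10=d, i+10=s, s+10=c, n+10=x, e+10=o, d+10=n.

idscxon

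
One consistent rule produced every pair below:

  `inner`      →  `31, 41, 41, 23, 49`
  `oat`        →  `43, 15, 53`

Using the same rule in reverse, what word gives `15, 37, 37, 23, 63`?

i(#9)→31 and n(#14)→41: differences scale by 2, so n = 2·pos + 13. The formula is n = 2×(alphabet index, a=1) + 13.
Decoding 15, 37, 37, 23, 63: 15→(15−13)÷2=1=a, 37→(37−13)÷2=12=l, 37→(37−13)÷2=12=l, 23→(23−13)÷2=5=e, 63→(63−13)÷2=25=y.

alley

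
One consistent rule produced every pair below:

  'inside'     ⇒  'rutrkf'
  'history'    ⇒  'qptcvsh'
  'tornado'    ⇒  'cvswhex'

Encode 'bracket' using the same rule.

The shifts repeat in a cycle of length 3: positions 0,1,… shift by +9, +7, +1, then the pattern repeats.
Applying it to bracket: b+9=k, r+7=y, a+1=b, c+9=l, k+7=r, e+1=f, t+9=c.

kyblrfc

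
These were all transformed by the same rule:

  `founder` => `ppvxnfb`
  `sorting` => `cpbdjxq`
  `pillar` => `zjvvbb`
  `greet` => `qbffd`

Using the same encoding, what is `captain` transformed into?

mbzdbjx

Vowels shift forward by 1 and consonants shift forward by 10.
For captain: c(cons)+10=m, a(vowel)+1=b, p(cons)+10=z, t(cons)+10=d, a(vowel)+1=b, i(vowel)+1=j, n(cons)+10=x.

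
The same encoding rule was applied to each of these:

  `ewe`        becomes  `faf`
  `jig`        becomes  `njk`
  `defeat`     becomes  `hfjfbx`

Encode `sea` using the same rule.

The shift depends on letter class: consonant w→a is +4, but vowel e→f is +1. Vowels shift forward by 1 and consonants shift forward by 4.
On sea: s(cons)+4=w, e(vowel)+1=f, a(vowel)+1=b.

wfb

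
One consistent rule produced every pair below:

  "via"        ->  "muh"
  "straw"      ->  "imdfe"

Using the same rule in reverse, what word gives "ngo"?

cub

The output letters match the input read backwards, each shifted +12: via reversed is aiv. Read the word backwards and shift each letter +12.
Reversing it on ngo: shift back: n−12=b, g−12=u, o−12=c → buc; then reverse → cub.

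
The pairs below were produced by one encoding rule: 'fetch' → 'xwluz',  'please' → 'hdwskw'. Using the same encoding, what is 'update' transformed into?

mhvslw

Compare letters: f→x is +18, e→w is +18, t→l is +18 — a constant shift. Every letter moves 18 places later in the alphabet, wrapping around z→a.
Applying it to update: u+18=m, p+18=h, d+18=v, a+18=s, t+18=l, e+18=w.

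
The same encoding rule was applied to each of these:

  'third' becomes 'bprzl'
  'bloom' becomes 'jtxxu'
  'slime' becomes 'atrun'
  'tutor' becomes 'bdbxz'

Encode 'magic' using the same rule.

ujork

The shift depends on letter class: consonant t→b is +8, but vowel i→r is +9. The rule splits by letter class: vowels +9, consonants +8.
Applying it to magic: m(cons)+8=u, a(vowel)+9=j, g(cons)+8=o, i(vowel)+9=r, c(cons)+8=k.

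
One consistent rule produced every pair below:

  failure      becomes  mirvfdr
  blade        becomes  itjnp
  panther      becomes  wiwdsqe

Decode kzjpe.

In failure: f→m is +7, a→i is +8, i→r is +9, l→v is +10 — the shift increases by 1 each position. Letter i (0-indexed) is shifted by i+7, so successive shifts are 7, 8, 9, ….
Undoing it on kzjpe: k−7=d, z−8=r, j−9=a, p−10=f, e−11=t.

draft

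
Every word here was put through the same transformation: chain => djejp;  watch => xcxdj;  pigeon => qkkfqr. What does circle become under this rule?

Shifts by position in chain: pos 0: c→d (+1), pos 1: h→j (+2), pos 2: a→e (+4), pos 3: i→j (+1), pos 4: n→p (+2) — repeating every 3. It's a Vigenère-style cipher with numeric key [1,2,4]: position i shifts by key[i mod 3].
For circle: c+1=d, i+2=k, r+4=v, c+1=d, l+2=n, e+4=i.

dkvdni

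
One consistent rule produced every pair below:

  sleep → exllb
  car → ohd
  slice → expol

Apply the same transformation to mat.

The shift depends on letter class: consonant s→e is +12, but vowel e→l is +7. Two shifts are in play — +7 for a/e/i/o/u, +12 for every other letter.
On mat: m(cons)+12=y, a(vowel)+7=h, t(cons)+12=f.

yhf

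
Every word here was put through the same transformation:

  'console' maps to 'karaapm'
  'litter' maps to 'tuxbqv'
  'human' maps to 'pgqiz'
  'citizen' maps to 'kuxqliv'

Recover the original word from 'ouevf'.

Shifts by position in console: pos 0: c→k (+8), pos 1: o→a (+12), pos 2: n→r (+4), pos 3: s→a (+8), pos 4: o→a (+12), pos 5: l→p (+4) — repeating every 3. A repeating key of period 3 is used — shifts +8, +12, +4 over and over.
Decoding ouevf: o−8=g, u−12=i, e−4=a, v−8=n, f−12=t.

giant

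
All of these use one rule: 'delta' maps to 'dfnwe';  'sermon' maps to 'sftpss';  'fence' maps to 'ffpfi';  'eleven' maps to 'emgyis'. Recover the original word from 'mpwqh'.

mound

Letter i (0-indexed) is shifted by i+0, so successive shifts are 0, 1, 2, ….
Decoding mpwqh: m−0=m, p−1=o, w−2=u, q−3=n, h−4=d.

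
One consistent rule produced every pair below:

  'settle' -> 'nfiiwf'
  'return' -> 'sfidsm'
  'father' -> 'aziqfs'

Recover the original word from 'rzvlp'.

Each letter's alphabet position (a=0..z=25) is mapped through 21·x+25 mod 26 — an affine cipher.
Decoding rzvlp: r(17)→5·(17−25)≡12=m; z(25)→5·(25−25)≡0=a; v(21)→5·(21−25)≡6=g; l(11)→5·(11−25)≡8=i; p(15)→5·(15−25)≡2=c (all mod 26).

magic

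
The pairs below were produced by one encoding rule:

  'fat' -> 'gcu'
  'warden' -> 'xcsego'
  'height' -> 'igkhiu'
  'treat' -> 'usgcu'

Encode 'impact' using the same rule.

The shift depends on letter class: consonant f→g is +1, but vowel a→c is +2. The rule splits by letter class: vowels +2, consonants +1.
Applying it to impact: i(vowel)+2=k, m(cons)+1=n, p(cons)+1=q, a(vowel)+2=c, c(cons)+1=d, t(cons)+1=u.

knqcdu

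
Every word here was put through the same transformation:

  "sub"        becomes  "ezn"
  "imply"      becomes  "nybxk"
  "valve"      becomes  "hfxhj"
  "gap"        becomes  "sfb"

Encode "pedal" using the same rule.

The shift depends on letter class: consonant s→e is +12, but vowel u→z is +5. The rule splits by letter class: vowels +5, consonants +12.
Applying it to pedal: p(cons)+12=b, e(vowel)+5=j, d(cons)+12=p, a(vowel)+5=f, l(cons)+12=x.

bjpfx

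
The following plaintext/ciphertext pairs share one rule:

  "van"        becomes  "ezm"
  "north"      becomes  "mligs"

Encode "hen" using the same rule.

Each pair mirrors across the alphabet (v↔e, a↔z, n↔m): positions sum to 25. Letters are reflected about the middle of the alphabet (position → 25−position): Atbash.
For hen: h↔s, e↔v, n↔m.

svm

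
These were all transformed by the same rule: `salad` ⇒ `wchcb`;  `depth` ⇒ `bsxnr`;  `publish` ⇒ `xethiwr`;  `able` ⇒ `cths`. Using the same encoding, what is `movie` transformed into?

ygvis

s(18)→w(22) and a(0)→c(2) fit y≡17x+2 (mod 26); the inverse of 17 mod 26 is 23. This is an affine cipher: with a=0,…,z=25, each position x becomes (17x+2) mod 26.
For movie: m(12)→17·12+2≡24=y; o(14)→17·14+2≡6=g; v(21)→17·21+2≡21=v; i(8)→17·8+2≡8=i; e(4)→17·4+2≡18=s (all mod 26).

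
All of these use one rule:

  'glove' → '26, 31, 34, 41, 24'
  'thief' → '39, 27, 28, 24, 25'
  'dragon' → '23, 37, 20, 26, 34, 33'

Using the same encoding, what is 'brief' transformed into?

g is letter #7 and maps to 26: an offset of 19. The number is (letter's place in the alphabet, a=1) + 19.
On brief: b=2→21, r=18→37, i=9→28, e=5→24, f=6→25.

21, 37, 28, 24, 25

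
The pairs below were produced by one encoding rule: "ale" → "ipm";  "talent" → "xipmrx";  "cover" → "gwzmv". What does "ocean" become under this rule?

Two shifts are in play — +8 for a/e/i/o/u, +4 for every other letter.
On ocean: o(vowel)+8=w, c(cons)+4=g, e(vowel)+8=m, a(vowel)+8=i, n(cons)+4=r.

wgmir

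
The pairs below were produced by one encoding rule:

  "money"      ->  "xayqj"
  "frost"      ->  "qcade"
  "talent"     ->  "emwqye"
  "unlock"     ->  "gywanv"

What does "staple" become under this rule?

demawq

The shift depends on letter class: consonant m→x is +11, but vowel o→a is +12. Vowels shift forward by 12 and consonants shift forward by 11.
On staple: s(cons)+11=d, t(cons)+11=e, a(vowel)+12=m, p(cons)+11=a, l(cons)+11=w, e(vowel)+12=q.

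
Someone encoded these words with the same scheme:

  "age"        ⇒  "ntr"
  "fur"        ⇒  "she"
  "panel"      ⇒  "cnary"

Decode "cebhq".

Compare letters: a→n is +13, g→t is +13, e→r is +13 — a constant shift. It's a constant shift of +13 (ROT13).
Undoing it on cebhq: c−13=p, e−13=r, b−13=o, h−13=u, q−13=d.

proud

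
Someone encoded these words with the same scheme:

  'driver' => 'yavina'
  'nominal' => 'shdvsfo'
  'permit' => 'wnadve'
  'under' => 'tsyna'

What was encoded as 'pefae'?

start

d(3)→y(24) and r(17)→a(0) fit y≡15x+5 (mod 26); the inverse of 15 mod 26 is 7. Each letter's alphabet position (a=0..z=25) is mapped through 15·x+5 mod 26 — an affine cipher.
Decoding pefae: p(15)→7·(15−5)≡18=s; e(4)→7·(4−5)≡19=t; f(5)→7·(5−5)≡0=a; a(0)→7·(0−5)≡17=r; e(4)→7·(4−5)≡19=t (all mod 26).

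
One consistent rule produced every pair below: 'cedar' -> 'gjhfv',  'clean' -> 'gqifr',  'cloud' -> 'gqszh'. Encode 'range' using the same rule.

Shifts by position in cedar: pos 0: c→g (+4), pos 1: e→j (+5), pos 2: d→h (+4), pos 3: a→f (+5) — repeating every 2. A repeating key of period 2 is used — shifts +4, +5 over and over.
For range: r+4=v, a+5=f, n+4=r, g+5=l, e+4=i.

vfrli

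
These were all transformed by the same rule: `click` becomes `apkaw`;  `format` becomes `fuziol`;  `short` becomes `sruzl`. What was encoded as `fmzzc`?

Each letter's alphabet position (a=0..z=25) is mapped through 19·x+14 mod 26 — an affine cipher.
Reversing it on fmzzc: f(5)→11·(5−14)≡5=f; m(12)→11·(12−14)≡4=e; z(25)→11·(25−14)≡17=r; z(25)→11·(25−14)≡17=r; c(2)→11·(2−14)≡24=y (all mod 26).

ferry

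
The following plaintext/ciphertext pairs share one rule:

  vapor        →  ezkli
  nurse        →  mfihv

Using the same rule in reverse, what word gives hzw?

Each pair mirrors across the alphabet (v↔e, a↔z, p↔k): positions sum to 25. This is the alphabet-reversal cipher (Atbash): a becomes z, b becomes y, etc.
Decoding hzw: h↔s, z↔a, w↔d.

sad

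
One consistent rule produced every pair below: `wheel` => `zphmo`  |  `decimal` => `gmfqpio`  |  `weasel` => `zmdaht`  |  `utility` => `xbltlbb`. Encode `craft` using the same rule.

Shifts by position in wheel: pos 0: w→z (+3), pos 1: h→p (+8), pos 2: e→h (+3), pos 3: e→m (+8) — repeating every 2. It's a Vigenère-style cipher with numeric key [3,8]: position i shifts by key[i mod 2].
Applying it to craft: c+3=f, r+8=z, a+3=d, f+8=n, t+3=w.

fzdnw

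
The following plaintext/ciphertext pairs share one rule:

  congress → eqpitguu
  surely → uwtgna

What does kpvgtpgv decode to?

It's a constant shift of +2 (ROT2).
Undoing it on kpvgtpgv: k−2=i, p−2=n, v−2=t, g−2=e, t−2=r, p−2=n, g−2=e, v−2=t.

internet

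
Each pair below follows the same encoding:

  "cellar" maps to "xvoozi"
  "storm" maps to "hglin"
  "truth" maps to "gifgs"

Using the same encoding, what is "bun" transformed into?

yfm

Each pair mirrors across the alphabet (c↔x, e↔v, l↔o): positions sum to 25. This is the alphabet-reversal cipher (Atbash): a becomes z, b becomes y, etc.
On bun: b↔y, u↔f, n↔m.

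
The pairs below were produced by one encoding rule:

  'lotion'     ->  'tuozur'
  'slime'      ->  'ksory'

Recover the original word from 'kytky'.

sense

Read the word backwards and shift each letter +6.
Undoing it on kytky: shift back: k−6=e, y−6=s, t−6=n, k−6=e, y−6=s → esnes; then reverse → sense.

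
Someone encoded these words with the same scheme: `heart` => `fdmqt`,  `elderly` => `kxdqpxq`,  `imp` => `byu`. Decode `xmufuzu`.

initial

Read the word backwards and shift each letter +12.
Reversing it on xmufuzu: shift back: x−12=l, m−12=a, u−12=i, f−12=t, u−12=i, z−12=n, u−12=i → laitini; then reverse → initial.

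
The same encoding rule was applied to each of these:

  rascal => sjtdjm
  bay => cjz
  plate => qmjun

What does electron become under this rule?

nmndusxo

The shift depends on letter class: consonant r→s is +1, but vowel a→j is +9. Two shifts are in play — +9 for a/e/i/o/u, +1 for every other letter.
Applying it to electron: e(vowel)+9=n, l(cons)+1=m, e(vowel)+9=n, c(cons)+1=d, t(cons)+1=u, r(cons)+1=s, o(vowel)+9=x, n(cons)+1=o.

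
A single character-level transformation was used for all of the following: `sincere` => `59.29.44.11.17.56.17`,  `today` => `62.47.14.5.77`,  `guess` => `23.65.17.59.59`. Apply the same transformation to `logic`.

38.47.23.29.11

With a=1..z=26, the number is 3·pos + 2.
On logic: l=12→38, o=15→47, g=7→23, i=9→29, c=3→11.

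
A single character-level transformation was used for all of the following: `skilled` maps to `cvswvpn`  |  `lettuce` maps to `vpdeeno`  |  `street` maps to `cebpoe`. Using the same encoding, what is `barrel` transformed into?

Shifts by position in skilled: pos 0: s→c (+10), pos 1: k→v (+11), pos 2: i→s (+10), pos 3: l→w (+11) — repeating every 2. The shifts repeat in a cycle of length 2: positions 0,1,… shift by +10, +11, then the pattern repeats.
On barrel: b+10=l, a+11=l, r+10=b, r+11=c, e+10=o, l+11=w.

llbcow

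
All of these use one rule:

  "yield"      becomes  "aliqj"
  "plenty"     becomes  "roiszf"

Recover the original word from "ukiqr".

In yield: y→a is +2, i→l is +3, e→i is +4, l→q is +5 — the shift increases by 1 each position. Each letter shifts forward by (position + 2), i.e. 2, 3, 4, … — the shift grows by one for each successive letter.
Reversing it on ukiqr: u−2=s, k−3=h, i−4=e, q−5=l, r−6=l.

shell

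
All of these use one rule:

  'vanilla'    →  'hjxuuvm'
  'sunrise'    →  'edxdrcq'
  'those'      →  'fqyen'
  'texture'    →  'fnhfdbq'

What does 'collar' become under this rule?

A repeating key of period 3 is used — shifts +12, +9, +10 over and over.
For collar: c+12=o, o+9=x, l+10=v, l+12=x, a+9=j, r+10=b.

oxvxjb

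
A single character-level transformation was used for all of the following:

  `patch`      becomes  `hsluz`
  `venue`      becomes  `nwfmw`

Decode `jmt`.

rub

Compare letters: p→h is +18, a→s is +18, t→l is +18 — a constant shift. Every letter moves 18 places later in the alphabet, wrapping around z→a.
Decoding jmt: j−18=r, m−18=u, t−18=b.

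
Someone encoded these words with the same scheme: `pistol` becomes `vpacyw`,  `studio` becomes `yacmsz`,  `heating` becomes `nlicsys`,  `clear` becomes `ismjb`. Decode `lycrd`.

Each letter shifts forward by (position + 6), i.e. 6, 7, 8, … — the shift grows by one for each successive letter.
Undoing it on lycrd: l−6=f, y−7=r, c−8=u, r−9=i, d−10=t.

fruit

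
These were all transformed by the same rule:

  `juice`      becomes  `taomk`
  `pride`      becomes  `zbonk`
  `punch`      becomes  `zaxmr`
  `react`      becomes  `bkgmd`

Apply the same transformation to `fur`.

pab

Vowels shift forward by 6 and consonants shift forward by 10.
Applying it to fur: f(cons)+10=p, u(vowel)+6=a, r(cons)+10=b.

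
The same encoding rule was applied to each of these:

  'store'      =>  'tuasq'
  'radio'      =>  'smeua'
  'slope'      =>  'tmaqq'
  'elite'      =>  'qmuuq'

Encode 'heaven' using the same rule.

iqmwqo

Two shifts are in play — +12 for a/e/i/o/u, +1 for every other letter.
On heaven: h(cons)+1=i, e(vowel)+12=q, a(vowel)+12=m, v(cons)+1=w, e(vowel)+12=q, n(cons)+1=o.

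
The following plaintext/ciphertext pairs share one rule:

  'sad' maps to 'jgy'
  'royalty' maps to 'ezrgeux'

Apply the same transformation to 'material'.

rgoxkzgs

The word is reversed, then every letter is shifted forward by 6.
On material: reverse → lairetam; then shift: l+6=r, a+6=g, i+6=o, r+6=x, e+6=k, t+6=z, a+6=g, m+6=s.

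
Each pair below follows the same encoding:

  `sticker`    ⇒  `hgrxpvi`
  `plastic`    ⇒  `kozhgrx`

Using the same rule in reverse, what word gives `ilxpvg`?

Each pair mirrors across the alphabet (s↔h, t↔g, i↔r): positions sum to 25. Each letter is replaced by its mirror in the alphabet: a↔z, b↔y, c↔x, and so on (the Atbash cipher).
Reversing it on ilxpvg: i↔r, l↔o, x↔c, p↔k, v↔e, g↔t.

rocket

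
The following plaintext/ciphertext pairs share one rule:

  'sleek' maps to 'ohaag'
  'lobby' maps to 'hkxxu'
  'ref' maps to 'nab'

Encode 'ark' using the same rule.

wng

Compare letters: s→o is +22, l→h is +22, e→a is +22 — a constant shift. Each letter is shifted forward by 22 in the alphabet (a Caesar shift of +22).
Applying it to ark: a+22=w, r+22=n, k+22=g.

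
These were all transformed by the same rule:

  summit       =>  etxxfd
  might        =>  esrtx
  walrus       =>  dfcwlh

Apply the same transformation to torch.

sncze

The word is reversed, then every letter is shifted forward by 11.
On torch: reverse → hcrot; then shift: h+11=s, c+11=n, r+11=c, o+11=z, t+11=e.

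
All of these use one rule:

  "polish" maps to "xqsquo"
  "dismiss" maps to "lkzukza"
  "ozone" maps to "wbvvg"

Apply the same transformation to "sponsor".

Shifts by position in polish: pos 0: p→x (+8), pos 1: o→q (+2), pos 2: l→s (+7), pos 3: i→q (+8), pos 4: s→u (+2), pos 5: h→o (+7) — repeating every 3. It's a Vigenère-style cipher with numeric key [8,2,7]: position i shifts by key[i mod 3].
For sponsor: s+8=a, p+2=r, o+7=v, n+8=v, s+2=u, o+7=v, r+8=z.

arvvuvz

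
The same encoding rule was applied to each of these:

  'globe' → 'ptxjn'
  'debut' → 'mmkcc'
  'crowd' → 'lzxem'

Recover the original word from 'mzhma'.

dryer

Shifts by position in globe: pos 0: g→p (+9), pos 1: l→t (+8), pos 2: o→x (+9), pos 3: b→j (+8) — repeating every 2. It's a Vigenère-style cipher with numeric key [9,8]: position i shifts by key[i mod 2].
Undoing it on mzhma: m−9=d, z−8=r, h−9=y, m−8=e, a−9=r.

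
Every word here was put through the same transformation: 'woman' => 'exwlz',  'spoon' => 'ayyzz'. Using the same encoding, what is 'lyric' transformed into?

In woman: w→e is +8, o→x is +9, m→w is +10, a→l is +11 — the shift increases by 1 each position. Each letter shifts forward by (position + 8), i.e. 8, 9, 10, … — the shift grows by one for each successive letter.
For lyric: l+8=t, y+9=h, r+10=b, i+11=t, c+12=o.

thbto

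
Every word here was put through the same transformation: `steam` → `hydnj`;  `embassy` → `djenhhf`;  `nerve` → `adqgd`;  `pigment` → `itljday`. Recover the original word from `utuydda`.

s(18)→h(7) and t(19)→y(24) fit y≡17x+13 (mod 26); the inverse of 17 mod 26 is 23. This is an affine cipher: with a=0,…,z=25, each position x becomes (17x+13) mod 26.
Undoing it on utuydda: u(20)→23·(20−13)≡5=f; t(19)→23·(19−13)≡8=i; u(20)→23·(20−13)≡5=f; y(24)→23·(24−13)≡19=t; d(3)→23·(3−13)≡4=e; d(3)→23·(3−13)≡4=e; a(0)→23·(0−13)≡13=n (all mod 26).

fifteen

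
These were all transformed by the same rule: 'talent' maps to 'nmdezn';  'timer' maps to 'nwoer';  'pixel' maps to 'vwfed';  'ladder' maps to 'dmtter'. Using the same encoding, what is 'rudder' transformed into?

rytter

t(19)→n(13) and a(0)→m(12) fit y≡11x+12 (mod 26); the inverse of 11 mod 26 is 19. This is an affine cipher: with a=0,…,z=25, each position x becomes (11x+12) mod 26.
Applying it to rudder: r(17)→11·17+12≡17=r; u(20)→11·20+12≡24=y; d(3)→11·3+12≡19=t; d(3)→11·3+12≡19=t; e(4)→11·4+12≡4=e; r(17)→11·17+12≡17=r (all mod 26).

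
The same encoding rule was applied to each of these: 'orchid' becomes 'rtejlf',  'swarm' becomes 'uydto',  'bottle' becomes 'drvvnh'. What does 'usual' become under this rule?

Vowels shift forward by 3 and consonants shift forward by 2.
On usual: u(vowel)+3=x, s(cons)+2=u, u(vowel)+3=x, a(vowel)+3=d, l(cons)+2=n.

xuxdn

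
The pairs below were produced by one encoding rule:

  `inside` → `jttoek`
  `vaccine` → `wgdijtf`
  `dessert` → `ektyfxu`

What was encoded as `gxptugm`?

Shifts by position in inside: pos 0: i→j (+1), pos 1: n→t (+6), pos 2: s→t (+1), pos 3: i→o (+6) — repeating every 2. It's a Vigenère-style cipher with numeric key [1,6]: position i shifts by key[i mod 2].
Decoding gxptugm: g−1=f, x−6=r, p−1=o, t−6=n, u−1=t, g−6=a, m−1=l.

frontal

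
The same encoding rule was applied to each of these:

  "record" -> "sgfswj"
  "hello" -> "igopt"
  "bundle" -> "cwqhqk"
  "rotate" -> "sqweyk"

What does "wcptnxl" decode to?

In record: r→s is +1, e→g is +2, c→f is +3, o→s is +4 — the shift increases by 1 each position. The shift increases by 1 at each position, starting from +1: 1, 2, 3, ….
Reversing it on wcptnxl: w−1=v, c−2=a, p−3=m, t−4=p, n−5=i, x−6=r, l−7=e.

vampire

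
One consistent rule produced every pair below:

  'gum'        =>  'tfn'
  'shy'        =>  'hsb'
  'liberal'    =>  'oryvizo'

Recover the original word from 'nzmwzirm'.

mandarin

This is the alphabet-reversal cipher (Atbash): a becomes z, b becomes y, etc.
Reversing it on nzmwzirm: n↔m, z↔a, m↔n, w↔d, z↔a, i↔r, r↔i, m↔n.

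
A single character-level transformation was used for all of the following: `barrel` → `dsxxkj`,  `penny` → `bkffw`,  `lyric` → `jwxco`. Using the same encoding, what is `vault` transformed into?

psejt

b(1)→d(3) and a(0)→s(18) fit y≡11x+18 (mod 26); the inverse of 11 mod 26 is 19. This is an affine cipher: with a=0,…,z=25, each position x becomes (11x+18) mod 26.
For vault: v(21)→11·21+18≡15=p; a(0)→11·0+18≡18=s; u(20)→11·20+18≡4=e; l(11)→11·11+18≡9=j; t(19)→11·19+18≡19=t (all mod 26).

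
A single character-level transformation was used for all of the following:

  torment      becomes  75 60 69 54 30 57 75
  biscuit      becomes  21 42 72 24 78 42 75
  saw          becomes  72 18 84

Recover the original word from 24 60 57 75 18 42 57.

t(#20)→75 and o(#15)→60: differences scale by 3, so n = 3·pos + 15. Each letter becomes 3×(its alphabet position, a=1..z=26) + 15.
Undoing it on 24 60 57 75 18 42 57: 24→(24−15)÷3=3=c, 60→(60−15)÷3=15=o, 57→(57−15)÷3=14=n, 75→(75−15)÷3=20=t, 18→(18−15)÷3=1=a, 42→(42−15)÷3=9=i, 57→(57−15)÷3=14=n.

contain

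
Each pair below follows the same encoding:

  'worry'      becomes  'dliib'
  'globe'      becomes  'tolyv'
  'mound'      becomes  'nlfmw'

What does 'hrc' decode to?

six

Letters are reflected about the middle of the alphabet (position → 25−position): Atbash.
Undoing it on hrc: h↔s, r↔i, c↔x.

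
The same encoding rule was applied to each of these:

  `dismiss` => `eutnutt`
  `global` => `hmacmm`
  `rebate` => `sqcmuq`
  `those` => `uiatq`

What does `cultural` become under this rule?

The shift depends on letter class: consonant d→e is +1, but vowel i→u is +12. The rule splits by letter class: vowels +12, consonants +1.
Applying it to cultural: c(cons)+1=d, u(vowel)+12=g, l(cons)+1=m, t(cons)+1=u, u(vowel)+12=g, r(cons)+1=s, a(vowel)+12=m, l(cons)+1=m.

dgmugsmm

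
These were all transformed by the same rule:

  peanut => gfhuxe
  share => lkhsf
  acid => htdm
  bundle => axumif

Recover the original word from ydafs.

Each letter's alphabet position (a=0..z=25) is mapped through 19·x+7 mod 26 — an affine cipher.
Reversing it on ydafs: y(24)→11·(24−7)≡5=f; d(3)→11·(3−7)≡8=i; a(0)→11·(0−7)≡1=b; f(5)→11·(5−7)≡4=e; s(18)→11·(18−7)≡17=r (all mod 26).

fiber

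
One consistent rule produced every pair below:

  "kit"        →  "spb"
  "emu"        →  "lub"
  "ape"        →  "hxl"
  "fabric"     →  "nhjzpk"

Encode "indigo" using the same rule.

The shift depends on letter class: consonant k→s is +8, but vowel i→p is +7. Vowels shift forward by 7 and consonants shift forward by 8.
Applying it to indigo: i(vowel)+7=p, n(cons)+8=v, d(cons)+8=l, i(vowel)+7=p, g(cons)+8=o, o(vowel)+7=v.

pvlpov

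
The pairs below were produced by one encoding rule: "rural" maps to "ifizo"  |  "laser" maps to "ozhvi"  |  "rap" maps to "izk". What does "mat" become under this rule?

Each pair mirrors across the alphabet (r↔i, u↔f, r↔i): positions sum to 25. This is the alphabet-reversal cipher (Atbash): a becomes z, b becomes y, etc.
On mat: m↔n, a↔z, t↔g.

nzg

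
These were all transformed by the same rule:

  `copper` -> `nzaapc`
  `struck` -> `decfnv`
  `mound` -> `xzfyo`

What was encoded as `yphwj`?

Compare letters: c→n is +11, o→z is +11, p→a is +11 — a constant shift. It's a constant shift of +11 (ROT11).
Undoing it on yphwj: y−11=n, p−11=e, h−11=w, w−11=l, j−11=y.

newly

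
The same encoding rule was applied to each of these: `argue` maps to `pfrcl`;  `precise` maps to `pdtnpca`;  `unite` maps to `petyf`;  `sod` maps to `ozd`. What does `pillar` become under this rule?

clwwta

The output letters match the input read backwards, each shifted +11: argue reversed is eugra. Read the word backwards and shift each letter +11.
Applying it to pillar: reverse → rallip; then shift: r+11=c, a+11=l, l+11=w, l+11=w, i+11=t, p+11=a.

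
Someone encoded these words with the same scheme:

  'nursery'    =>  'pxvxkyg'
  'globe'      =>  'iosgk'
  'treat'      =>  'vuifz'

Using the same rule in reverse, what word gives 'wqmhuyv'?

In nursery: n→p is +2, u→x is +3, r→v is +4, s→x is +5 — the shift increases by 1 each position. The shift increases by 1 at each position, starting from +2: 2, 3, 4, ….
Decoding wqmhuyv: w−2=u, q−3=n, m−4=i, h−5=c, u−6=o, y−7=r, v−8=n.

unicorn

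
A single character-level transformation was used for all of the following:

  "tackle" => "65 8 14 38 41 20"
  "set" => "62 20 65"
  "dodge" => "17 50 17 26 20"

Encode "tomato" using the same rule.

65 50 44 8 65 50

t(#20)→65 and a(#1)→8: differences scale by 3, so n = 3·pos + 5. Each letter becomes 3×(its alphabet position, a=1..z=26) + 5.
For tomato: t=20→65, o=15→50, m=13→44, a=1→8, t=20→65, o=15→50.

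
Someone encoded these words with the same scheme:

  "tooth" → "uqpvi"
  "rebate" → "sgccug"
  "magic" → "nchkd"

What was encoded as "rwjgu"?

Shifts by position in tooth: pos 0: t→u (+1), pos 1: o→q (+2), pos 2: o→p (+1), pos 3: t→v (+2) — repeating every 2. A repeating key of period 2 is used — shifts +1, +2 over and over.
Reversing it on rwjgu: r−1=q, w−2=u, j−1=i, g−2=e, u−1=t.

quiet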